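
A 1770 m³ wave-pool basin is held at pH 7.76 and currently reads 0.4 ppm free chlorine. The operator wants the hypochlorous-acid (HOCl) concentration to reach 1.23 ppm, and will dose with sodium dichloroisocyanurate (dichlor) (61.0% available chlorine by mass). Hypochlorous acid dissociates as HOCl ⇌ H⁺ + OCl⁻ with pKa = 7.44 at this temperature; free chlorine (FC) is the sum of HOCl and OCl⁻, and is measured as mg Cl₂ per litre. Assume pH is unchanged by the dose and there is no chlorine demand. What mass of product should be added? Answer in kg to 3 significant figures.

9.87 kg

Volume: 1770 m³ = 1,770,000 L.
[OCl⁻]/[HOCl] = 10^(pH − pKa) = 10^(7.76 − 7.44) = 2.089; fraction as HOCl = 1/(1 + 2.089) = 0.3237.
Free chlorine required for 1.23 ppm HOCl: 1.23 / 0.3237 = 3.8 ppm.
FC to add: 3.8 − 0.4 = 3.4 mg/L as Cl₂.
Cl₂ equivalent: 3.4 mg/L × 1,770,000 L = 6018 g.
Product at 61.0% available Cl: 6018 / 0.61 = 9865 g.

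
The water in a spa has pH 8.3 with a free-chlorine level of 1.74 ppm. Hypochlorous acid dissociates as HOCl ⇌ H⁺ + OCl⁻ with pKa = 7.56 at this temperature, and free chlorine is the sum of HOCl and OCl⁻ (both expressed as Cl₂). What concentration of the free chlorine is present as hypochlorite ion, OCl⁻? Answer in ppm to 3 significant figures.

[OCl⁻]/[HOCl] = 10^(pH − pKa) = 10^(8.3 − 7.56) = 10^0.74 = 5.495.
Fraction as HOCl = 1 / (1 + 5.495) = 0.154.
OCl⁻ = (1 − 0.154) × 1.74 ppm = 1.472 ppm.

1.47 ppm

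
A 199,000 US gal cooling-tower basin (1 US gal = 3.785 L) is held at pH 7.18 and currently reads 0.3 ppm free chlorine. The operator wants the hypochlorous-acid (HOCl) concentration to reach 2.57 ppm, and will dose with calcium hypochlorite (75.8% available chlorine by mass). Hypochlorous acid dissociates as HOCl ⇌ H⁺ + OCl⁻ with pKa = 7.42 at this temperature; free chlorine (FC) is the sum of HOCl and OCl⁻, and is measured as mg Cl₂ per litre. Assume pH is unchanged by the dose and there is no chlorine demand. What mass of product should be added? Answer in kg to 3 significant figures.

3.73 kg

Volume: 199,000 US gal × 3.785 L/gal = 753,215 L.
[OCl⁻]/[HOCl] = 10^(pH − pKa) = 10^(7.18 − 7.42) = 0.5754; fraction as HOCl = 1/(1 + 0.5754) = 0.6347.
Free chlorine required for 2.57 ppm HOCl: 2.57 / 0.6347 = 4.049 ppm.
FC to add: 4.049 − 0.3 = 3.749 mg/L as Cl₂.
Cl₂ equivalent: 3.749 mg/L × 753,215 L = 2824 g.
Product at 75.8% available Cl: 2824 / 0.758 = 3725 g.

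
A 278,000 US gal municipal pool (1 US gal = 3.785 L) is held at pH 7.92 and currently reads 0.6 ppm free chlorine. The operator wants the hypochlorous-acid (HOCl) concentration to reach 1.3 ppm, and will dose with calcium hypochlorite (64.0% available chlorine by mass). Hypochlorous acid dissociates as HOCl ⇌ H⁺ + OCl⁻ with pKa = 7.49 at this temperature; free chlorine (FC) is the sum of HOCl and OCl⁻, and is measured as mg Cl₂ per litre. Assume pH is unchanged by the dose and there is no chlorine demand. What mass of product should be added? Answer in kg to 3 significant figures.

6.90 kg

Volume: 278,000 US gal × 3.785 L/gal = 1,052,230 L.
[OCl⁻]/[HOCl] = 10^(pH − pKa) = 10^(7.92 − 7.49) = 2.692; fraction as HOCl = 1/(1 + 2.692) = 0.2709.
Free chlorine required for 1.3 ppm HOCl: 1.3 / 0.2709 = 4.799 ppm.
FC to add: 4.799 − 0.6 = 4.199 mg/L as Cl₂.
Cl₂ equivalent: 4.199 mg/L × 1,052,230 L = 4418 g.
Product at 64.0% available Cl: 4418 / 0.64 = 6904 g.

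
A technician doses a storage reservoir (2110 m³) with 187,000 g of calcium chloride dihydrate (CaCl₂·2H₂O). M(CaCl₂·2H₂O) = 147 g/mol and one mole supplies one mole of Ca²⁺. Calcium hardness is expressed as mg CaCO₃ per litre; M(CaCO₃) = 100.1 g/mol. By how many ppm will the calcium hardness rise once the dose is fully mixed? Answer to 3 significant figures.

Volume: 2110 m³ = 2,110,000 L.
Moles of Ca²⁺: 187,000 g ÷ 147 g/mol = 1272 mol.
As CaCO₃: 1272 mol × 100.1 g/mol = 127,300 g.
Rise: 127,300 g / 2,110,000 L × 1000 = 60.35 mg/L.

60.3 ppm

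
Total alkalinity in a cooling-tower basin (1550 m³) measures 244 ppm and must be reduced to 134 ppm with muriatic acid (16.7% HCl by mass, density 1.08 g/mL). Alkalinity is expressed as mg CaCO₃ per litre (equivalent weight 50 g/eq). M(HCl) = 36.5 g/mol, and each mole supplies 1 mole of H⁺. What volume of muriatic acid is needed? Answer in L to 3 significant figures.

Volume: 1550 m³ = 1,550,000 L.
Alkalinity to neutralize: (244 − 134) = 110 mg/L as CaCO₃ × 1,550,000 L = 170,500 g as CaCO₃.
Equivalents of H⁺ required: 170,500 ÷ 50 g/eq = 3410 eq = 3410 mol HCl.
Mass of HCl: 3410 × 36.5 = 124,500 g.
Mass of 16.7% solution: 124,500 / 0.167 = 745,300 g.
Volume: 745,300 g ÷ 1.08 g/mL = 690,100 mL.

690 L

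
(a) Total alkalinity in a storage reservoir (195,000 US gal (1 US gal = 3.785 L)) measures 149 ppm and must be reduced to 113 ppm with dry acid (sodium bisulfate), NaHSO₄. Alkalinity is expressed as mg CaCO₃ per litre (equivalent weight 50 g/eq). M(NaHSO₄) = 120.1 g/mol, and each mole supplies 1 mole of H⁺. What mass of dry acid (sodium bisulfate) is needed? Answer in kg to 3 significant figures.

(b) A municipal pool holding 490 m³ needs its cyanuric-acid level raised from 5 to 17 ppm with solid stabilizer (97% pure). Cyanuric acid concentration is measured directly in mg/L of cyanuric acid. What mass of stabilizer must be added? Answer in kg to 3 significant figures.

(a) 63.8 kg; (b) 6.06 kg

(a) Volume: 195,000 US gal × 3.785 L/gal = 738,075 L.
(a) Alkalinity to neutralize: (149 − 113) = 36 mg/L as CaCO₃ × 738,075 L = 26,570 g as CaCO₃.
(a) Equivalents of H⁺ required: 26,570 ÷ 50 g/eq = 531.4 eq = 531.4 mol NaHSO₄.
(a) Mass of NaHSO₄: 531.4 × 120.1 = 63,820 g.

(b) Volume: 490 m³ = 490,000 L.
(b) CYA to add: (17 − 5) = 12 mg/L × 490,000 L = 5880 g cyanuric acid.
(b) At 97% purity: 5880 / 0.97 = 6062 g product.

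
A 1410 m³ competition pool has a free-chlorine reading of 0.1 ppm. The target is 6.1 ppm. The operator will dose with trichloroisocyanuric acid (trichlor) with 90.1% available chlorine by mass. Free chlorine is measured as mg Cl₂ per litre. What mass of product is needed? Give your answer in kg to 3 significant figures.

Volume: 1410 m³ = 1,410,000 L.
Chlorine deficit: 6.1 − 0.1 = 6 ppm = 6 mg/L as Cl₂.
Cl₂ equivalent needed: 6 mg/L × 1,410,000 L = 8,460,000 mg = 8460 g.
Product at 90.1% available chlorine: 8460 / 0.901 = 9390 g.

9.39 kg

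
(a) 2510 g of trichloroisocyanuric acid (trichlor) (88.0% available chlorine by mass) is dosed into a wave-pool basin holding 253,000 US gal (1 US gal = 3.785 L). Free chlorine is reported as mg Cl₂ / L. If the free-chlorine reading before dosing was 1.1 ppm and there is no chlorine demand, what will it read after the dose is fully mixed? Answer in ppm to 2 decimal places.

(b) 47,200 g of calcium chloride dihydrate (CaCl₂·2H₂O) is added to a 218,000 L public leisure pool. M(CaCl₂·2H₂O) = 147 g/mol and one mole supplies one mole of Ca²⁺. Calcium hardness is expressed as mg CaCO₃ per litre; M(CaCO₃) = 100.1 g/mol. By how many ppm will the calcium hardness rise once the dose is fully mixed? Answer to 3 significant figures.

(a) Volume: 253,000 US gal × 3.785 L/gal = 957,605 L.
(a) Available chlorine delivered: 2510 g × 0.88 = 2209 g as Cl₂.
(a) Concentration rise: 2209 g / 957,605 L = 2.307 mg/L = 2.31 ppm.
(a) Final FC: 1.1 + 2.31 = 3.41 ppm.

(b) Moles of Ca²⁺: 47,200 g ÷ 147 g/mol = 321.1 mol.
(b) As CaCO₃: 321.1 mol × 100.1 g/mol = 32,140 g.
(b) Rise: 32,140 g / 218,000 L × 1000 = 147.4 mg/L.

(a) 3.41 ppm; (b) 147 ppm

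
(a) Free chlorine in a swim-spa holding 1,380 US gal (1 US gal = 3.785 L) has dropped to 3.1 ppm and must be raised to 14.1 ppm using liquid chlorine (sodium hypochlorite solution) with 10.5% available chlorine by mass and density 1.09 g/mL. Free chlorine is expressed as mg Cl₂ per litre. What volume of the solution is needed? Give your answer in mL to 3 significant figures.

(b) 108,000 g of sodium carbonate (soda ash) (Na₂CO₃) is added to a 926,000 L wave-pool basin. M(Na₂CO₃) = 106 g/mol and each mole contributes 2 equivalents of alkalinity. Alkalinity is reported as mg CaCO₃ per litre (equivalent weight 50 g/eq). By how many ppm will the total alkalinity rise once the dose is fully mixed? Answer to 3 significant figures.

(a) 502 mL; (b) 110 ppm

(a) Volume: 1,380 US gal × 3.785 L/gal = 5,223 L.
(a) Chlorine deficit: 14.1 − 3.1 = 11 ppm = 11 mg/L as Cl₂.
(a) Cl₂ equivalent needed: 11 mg/L × 5,223 L = 57,460 mg = 57.46 g.
(a) Product at 10.5% available chlorine: 57.46 / 0.105 = 547.2 g.
(a) Volume at density 1.09 g/mL: 547.2 g ÷ 1.09 g/mL = 502 mL.

(b) Moles of Na₂CO₃: 108,000 g ÷ 106 g/mol = 1019 mol → 2038 eq of alkalinity.
(b) As CaCO₃: 2038 eq × 50 g/eq = 101,900 g.
(b) Rise: 101,900 g / 926,000 L × 1000 = 110 mg/L.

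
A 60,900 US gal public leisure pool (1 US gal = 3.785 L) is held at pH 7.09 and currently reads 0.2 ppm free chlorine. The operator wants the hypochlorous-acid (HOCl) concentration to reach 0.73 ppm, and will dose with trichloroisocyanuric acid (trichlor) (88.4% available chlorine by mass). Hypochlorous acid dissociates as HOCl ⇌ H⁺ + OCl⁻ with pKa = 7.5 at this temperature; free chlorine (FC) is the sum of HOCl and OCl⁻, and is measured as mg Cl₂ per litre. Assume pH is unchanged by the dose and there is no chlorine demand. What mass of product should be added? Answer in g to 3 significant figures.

Volume: 60,900 US gal × 3.785 L/gal = 230,506 L.
[OCl⁻]/[HOCl] = 10^(pH − pKa) = 10^(7.09 − 7.5) = 0.389; fraction as HOCl = 1/(1 + 0.389) = 0.7199.
Free chlorine required for 0.73 ppm HOCl: 0.73 / 0.7199 = 1.014 ppm.
FC to add: 1.014 − 0.2 = 0.814 mg/L as Cl₂.
Cl₂ equivalent: 0.814 mg/L × 230,506 L = 187.6 g.
Product at 88.4% available Cl: 187.6 / 0.884 = 212.3 g.

212 g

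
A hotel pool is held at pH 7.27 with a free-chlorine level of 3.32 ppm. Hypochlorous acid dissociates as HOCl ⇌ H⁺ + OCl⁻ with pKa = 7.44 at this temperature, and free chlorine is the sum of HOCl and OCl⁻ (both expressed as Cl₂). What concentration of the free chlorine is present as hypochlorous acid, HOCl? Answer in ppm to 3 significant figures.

1.98 ppm

[OCl⁻]/[HOCl] = 10^(pH − pKa) = 10^(7.27 − 7.44) = 10^-0.17 = 0.6761.
Fraction as HOCl = 1 / (1 + 0.6761) = 0.5966.
HOCl = 0.5966 × 3.32 ppm = 1.981 ppm.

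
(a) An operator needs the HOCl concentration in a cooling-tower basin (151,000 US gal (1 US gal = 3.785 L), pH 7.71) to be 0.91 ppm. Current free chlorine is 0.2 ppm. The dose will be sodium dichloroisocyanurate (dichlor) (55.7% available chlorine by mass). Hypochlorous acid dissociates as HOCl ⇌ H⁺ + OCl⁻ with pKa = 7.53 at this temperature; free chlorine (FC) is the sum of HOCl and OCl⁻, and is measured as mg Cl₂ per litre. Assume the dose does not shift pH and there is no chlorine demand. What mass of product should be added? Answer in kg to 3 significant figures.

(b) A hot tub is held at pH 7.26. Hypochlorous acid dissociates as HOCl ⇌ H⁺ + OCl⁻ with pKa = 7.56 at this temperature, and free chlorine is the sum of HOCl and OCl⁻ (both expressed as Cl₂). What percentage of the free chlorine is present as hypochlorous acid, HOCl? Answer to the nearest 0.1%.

(a) Volume: 151,000 US gal × 3.785 L/gal = 571,535 L.
(a) [OCl⁻]/[HOCl] = 10^(pH − pKa) = 10^(7.71 − 7.53) = 1.514; fraction as HOCl = 1/(1 + 1.514) = 0.3978.
(a) Free chlorine required for 0.91 ppm HOCl: 0.91 / 0.3978 = 2.287 ppm.
(a) FC to add: 2.287 − 0.2 = 2.087 mg/L as Cl₂.
(a) Cl₂ equivalent: 2.087 mg/L × 571,535 L = 1193 g.
(a) Product at 55.7% available Cl: 1193 / 0.557 = 2142 g.

(b) [OCl⁻]/[HOCl] = 10^(pH − pKa) = 10^(7.26 − 7.56) = 10^-0.30 = 0.5012.
(b) Fraction as HOCl = 1 / (1 + 0.5012) = 0.6661.

(a) 2.14 kg; (b) 66.6%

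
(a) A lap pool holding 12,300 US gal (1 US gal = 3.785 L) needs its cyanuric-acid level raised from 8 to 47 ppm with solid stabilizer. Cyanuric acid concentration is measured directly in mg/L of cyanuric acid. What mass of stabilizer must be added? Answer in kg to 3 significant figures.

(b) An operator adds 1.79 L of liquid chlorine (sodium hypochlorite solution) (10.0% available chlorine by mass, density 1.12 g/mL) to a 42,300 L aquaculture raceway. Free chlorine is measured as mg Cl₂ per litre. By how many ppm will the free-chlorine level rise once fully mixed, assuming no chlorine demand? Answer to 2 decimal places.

(a) 1.82 kg; (b) 4.74 ppm

(a) Volume: 12,300 US gal × 3.785 L/gal = 46,556 L.
(a) CYA to add: (47 − 8) = 39 mg/L × 46,556 L = 1816 g cyanuric acid.

(b) Mass of solution: 1.79 L × 1000 mL/L × 1.12 g/mL = 2005 g.
(b) Available chlorine delivered: 2005 g × 0.1 = 200.5 g as Cl₂.
(b) Concentration rise: 200.5 g / 42,300 L = 4.739 mg/L = 4.74 ppm.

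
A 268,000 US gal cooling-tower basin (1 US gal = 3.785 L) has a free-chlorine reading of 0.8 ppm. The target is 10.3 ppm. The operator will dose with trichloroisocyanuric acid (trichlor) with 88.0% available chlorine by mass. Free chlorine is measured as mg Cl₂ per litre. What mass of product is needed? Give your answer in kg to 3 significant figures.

Volume: 268,000 US gal × 3.785 L/gal = 1,014,380 L.
Chlorine deficit: 10.3 − 0.8 = 9.5 ppm = 9.5 mg/L as Cl₂.
Cl₂ equivalent needed: 9.5 mg/L × 1,014,380 L = 9,637,000 mg = 9637 g.
Product at 88.0% available chlorine: 9637 / 0.88 = 10,950 g.

11.0 kg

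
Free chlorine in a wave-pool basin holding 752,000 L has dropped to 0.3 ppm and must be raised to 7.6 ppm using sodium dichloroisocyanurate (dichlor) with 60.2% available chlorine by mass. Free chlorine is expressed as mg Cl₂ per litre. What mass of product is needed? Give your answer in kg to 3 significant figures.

Chlorine deficit: 7.6 − 0.3 = 7.3 ppm = 7.3 mg/L as Cl₂.
Cl₂ equivalent needed: 7.3 mg/L × 752,000 L = 5,490,000 mg = 5490 g.
Product at 60.2% available chlorine: 5490 / 0.602 = 9119 g.

9.12 kg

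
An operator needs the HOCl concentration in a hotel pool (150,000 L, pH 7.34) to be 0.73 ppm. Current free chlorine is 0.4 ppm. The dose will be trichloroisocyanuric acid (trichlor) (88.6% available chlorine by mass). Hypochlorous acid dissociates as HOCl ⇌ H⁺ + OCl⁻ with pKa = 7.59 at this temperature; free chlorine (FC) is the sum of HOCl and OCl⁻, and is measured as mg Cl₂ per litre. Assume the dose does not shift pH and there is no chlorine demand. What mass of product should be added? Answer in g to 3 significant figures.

125 g

[OCl⁻]/[HOCl] = 10^(pH − pKa) = 10^(7.34 − 7.59) = 0.5623; fraction as HOCl = 1/(1 + 0.5623) = 0.6401.
Free chlorine required for 0.73 ppm HOCl: 0.73 / 0.6401 = 1.141 ppm.
FC to add: 1.141 − 0.4 = 0.7405 mg/L as Cl₂.
Cl₂ equivalent: 0.7405 mg/L × 150,000 L = 111.1 g.
Product at 88.6% available Cl: 111.1 / 0.886 = 125.4 g.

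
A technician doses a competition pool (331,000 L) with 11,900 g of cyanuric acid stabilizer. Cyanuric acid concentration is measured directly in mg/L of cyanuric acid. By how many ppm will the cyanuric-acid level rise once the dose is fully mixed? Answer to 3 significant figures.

36.0 ppm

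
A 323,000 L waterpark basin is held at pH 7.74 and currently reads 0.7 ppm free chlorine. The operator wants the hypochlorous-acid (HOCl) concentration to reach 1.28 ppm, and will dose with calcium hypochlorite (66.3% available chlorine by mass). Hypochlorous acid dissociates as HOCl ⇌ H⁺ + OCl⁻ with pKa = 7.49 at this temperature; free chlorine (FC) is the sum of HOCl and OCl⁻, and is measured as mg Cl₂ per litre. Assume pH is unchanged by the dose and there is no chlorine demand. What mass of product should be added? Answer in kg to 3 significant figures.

[OCl⁻]/[HOCl] = 10^(pH − pKa) = 10^(7.74 − 7.49) = 1.778; fraction as HOCl = 1/(1 + 1.778) = 0.3599.
Free chlorine required for 1.28 ppm HOCl: 1.28 / 0.3599 = 3.556 ppm.
FC to add: 3.556 − 0.7 = 2.856 mg/L as Cl₂.
Cl₂ equivalent: 2.856 mg/L × 323,000 L = 922.6 g.
Product at 66.3% available Cl: 922.6 / 0.663 = 1391 g.

1.39 kg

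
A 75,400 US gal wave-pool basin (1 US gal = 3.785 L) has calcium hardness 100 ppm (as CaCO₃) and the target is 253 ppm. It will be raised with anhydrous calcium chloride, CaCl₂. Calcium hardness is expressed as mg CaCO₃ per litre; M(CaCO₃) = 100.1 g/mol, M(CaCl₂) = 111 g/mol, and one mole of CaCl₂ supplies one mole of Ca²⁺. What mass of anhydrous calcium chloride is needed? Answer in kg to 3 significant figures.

Volume: 75,400 US gal × 3.785 L/gal = 285,389 L.
Hardness to add: (253 − 100) = 153 mg/L as CaCO₃ × 285,389 L = 43,660 g as CaCO₃.
Moles of Ca²⁺ (1 mol Ca²⁺ ≡ 1 mol CaCO₃): 43,660 / 100.1 g/mol = 436.2 mol.
Mass of CaCl₂: 436.2 × 111 = 48,420 g.

48.4 kg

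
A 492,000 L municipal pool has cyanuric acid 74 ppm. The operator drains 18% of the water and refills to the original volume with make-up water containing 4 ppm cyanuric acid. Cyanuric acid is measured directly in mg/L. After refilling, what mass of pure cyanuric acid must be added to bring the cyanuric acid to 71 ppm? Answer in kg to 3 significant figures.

4.72 kg

After draining 18% and refilling: 74 × 0.82 + 4 × 0.18 = 61.4 ppm.
Deficit to target: 71 − 61.4 = 9.6 mg/L.
Mass: 9.6 mg/L × 492,000 L = 4723 g cyanuric acid.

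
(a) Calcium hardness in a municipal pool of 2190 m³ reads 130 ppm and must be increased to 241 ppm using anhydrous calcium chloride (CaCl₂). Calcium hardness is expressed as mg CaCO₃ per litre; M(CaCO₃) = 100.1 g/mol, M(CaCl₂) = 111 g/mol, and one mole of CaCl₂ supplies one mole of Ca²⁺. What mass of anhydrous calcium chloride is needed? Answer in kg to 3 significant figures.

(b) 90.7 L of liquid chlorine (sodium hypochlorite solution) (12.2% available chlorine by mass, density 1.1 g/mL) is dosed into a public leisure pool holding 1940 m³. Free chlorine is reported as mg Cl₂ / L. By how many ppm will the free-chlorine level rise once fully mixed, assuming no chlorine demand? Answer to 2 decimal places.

(a) 270 kg; (b) 6.27 ppm

(a) Volume: 2190 m³ = 2,190,000 L.
(a) Hardness to add: (241 − 130) = 111 mg/L as CaCO₃ × 2,190,000 L = 243,100 g as CaCO₃.
(a) Moles of Ca²⁺ (1 mol Ca²⁺ ≡ 1 mol CaCO₃): 243,100 / 100.1 g/mol = 2428 mol.
(a) Mass of CaCl₂: 2428 × 111 = 269,600 g.

(b) Volume: 1940 m³ = 1,940,000 L.
(b) Mass of solution: 90.7 L × 1000 mL/L × 1.1 g/mL = 99,770 g.
(b) Available chlorine delivered: 99,770 g × 0.122 = 12,170 g as Cl₂.
(b) Concentration rise: 12,170 g / 1,940,000 L = 6.274 mg/L = 6.27 ppm.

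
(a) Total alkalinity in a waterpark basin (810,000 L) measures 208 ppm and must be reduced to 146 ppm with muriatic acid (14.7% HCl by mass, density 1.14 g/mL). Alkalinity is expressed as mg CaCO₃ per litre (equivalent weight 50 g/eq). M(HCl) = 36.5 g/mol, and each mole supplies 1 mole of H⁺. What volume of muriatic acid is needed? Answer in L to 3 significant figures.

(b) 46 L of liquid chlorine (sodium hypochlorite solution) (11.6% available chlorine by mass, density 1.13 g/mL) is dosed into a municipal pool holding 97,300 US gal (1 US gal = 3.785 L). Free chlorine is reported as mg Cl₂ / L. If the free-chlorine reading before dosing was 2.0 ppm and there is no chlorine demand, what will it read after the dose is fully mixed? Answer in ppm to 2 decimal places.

(a) 219 L; (b) 18.37 ppm

(a) Alkalinity to neutralize: (208 − 146) = 62 mg/L as CaCO₃ × 810,000 L = 50,220 g as CaCO₃.
(a) Equivalents of H⁺ required: 50,220 ÷ 50 g/eq = 1004 eq = 1004 mol HCl.
(a) Mass of HCl: 1004 × 36.5 = 36,660 g.
(a) Mass of 14.7% solution: 36,660 / 0.147 = 249,400 g.
(a) Volume: 249,400 g ÷ 1.14 g/mL = 218,800 mL.

(b) Volume: 97,300 US gal × 3.785 L/gal = 368,280 L.
(b) Mass of solution: 46 L × 1000 mL/L × 1.13 g/mL = 51,980 g.
(b) Available chlorine delivered: 51,980 g × 0.116 = 6030 g as Cl₂.
(b) Concentration rise: 6030 g / 368,280 L = 16.37 mg/L = 16.37 ppm.
(b) Final FC: 2.0 + 16.37 = 18.37 ppm.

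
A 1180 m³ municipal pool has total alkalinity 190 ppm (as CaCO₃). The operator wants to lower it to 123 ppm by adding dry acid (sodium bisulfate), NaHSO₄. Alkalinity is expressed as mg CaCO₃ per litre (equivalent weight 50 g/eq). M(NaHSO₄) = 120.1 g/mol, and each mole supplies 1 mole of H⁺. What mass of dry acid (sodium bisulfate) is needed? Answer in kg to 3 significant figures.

190 kg

Volume: 1180 m³ = 1,180,000 L.
Alkalinity to neutralize: (190 − 123) = 67 mg/L as CaCO₃ × 1,180,000 L = 79,060 g as CaCO₃.
Equivalents of H⁺ required: 79,060 ÷ 50 g/eq = 1581 eq = 1581 mol NaHSO₄.
Mass of NaHSO₄: 1581 × 120.1 = 189,900 g.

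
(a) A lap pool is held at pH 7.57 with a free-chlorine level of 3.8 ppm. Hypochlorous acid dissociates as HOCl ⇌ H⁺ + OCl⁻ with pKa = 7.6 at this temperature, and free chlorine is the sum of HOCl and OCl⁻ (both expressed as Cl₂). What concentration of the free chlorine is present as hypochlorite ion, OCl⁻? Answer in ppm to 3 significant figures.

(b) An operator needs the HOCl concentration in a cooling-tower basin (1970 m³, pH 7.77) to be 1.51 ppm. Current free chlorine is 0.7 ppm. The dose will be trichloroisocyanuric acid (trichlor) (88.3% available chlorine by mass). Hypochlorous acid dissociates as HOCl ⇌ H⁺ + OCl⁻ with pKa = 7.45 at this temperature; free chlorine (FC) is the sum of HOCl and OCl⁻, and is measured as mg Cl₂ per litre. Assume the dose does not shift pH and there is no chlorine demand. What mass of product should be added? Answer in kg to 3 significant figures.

(a) [OCl⁻]/[HOCl] = 10^(pH − pKa) = 10^(7.57 − 7.6) = 10^-0.03 = 0.9333.
(a) Fraction as HOCl = 1 / (1 + 0.9333) = 0.5173.
(a) OCl⁻ = (1 − 0.5173) × 3.8 ppm = 1.834 ppm.

(b) Volume: 1970 m³ = 1,970,000 L.
(b) [OCl⁻]/[HOCl] = 10^(pH − pKa) = 10^(7.77 − 7.45) = 2.089; fraction as HOCl = 1/(1 + 2.089) = 0.3237.
(b) Free chlorine required for 1.51 ppm HOCl: 1.51 / 0.3237 = 4.665 ppm.
(b) FC to add: 4.665 − 0.7 = 3.965 mg/L as Cl₂.
(b) Cl₂ equivalent: 3.965 mg/L × 1,970,000 L = 7811 g.
(b) Product at 88.3% available Cl: 7811 / 0.883 = 8846 g.

(a) 1.83 ppm; (b) 8.85 kg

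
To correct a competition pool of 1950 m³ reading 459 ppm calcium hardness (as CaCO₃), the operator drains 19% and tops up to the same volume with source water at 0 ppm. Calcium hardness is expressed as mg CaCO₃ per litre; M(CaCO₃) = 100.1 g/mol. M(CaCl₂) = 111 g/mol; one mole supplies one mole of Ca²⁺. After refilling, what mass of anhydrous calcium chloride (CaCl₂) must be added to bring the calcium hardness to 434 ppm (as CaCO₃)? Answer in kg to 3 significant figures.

135 kg

Volume: 1950 m³ = 1,950,000 L.
After draining 19% and refilling: 459 × 0.81 + 0 × 0.19 = 371.79 ppm.
Deficit to target: 434 − 371.79 = 62.21 mg/L.
As CaCO₃: 62.21 mg/L × 1,950,000 L = 121,300 g; ÷ 100.1 = 1212 mol Ca²⁺.
Mass: 1212 × 111 = 134,500 g.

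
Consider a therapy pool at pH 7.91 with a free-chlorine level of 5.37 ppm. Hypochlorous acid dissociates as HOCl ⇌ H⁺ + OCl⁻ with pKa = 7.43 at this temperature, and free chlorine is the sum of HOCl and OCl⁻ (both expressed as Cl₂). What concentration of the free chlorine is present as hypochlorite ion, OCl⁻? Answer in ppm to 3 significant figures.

[OCl⁻]/[HOCl] = 10^(pH − pKa) = 10^(7.91 − 7.43) = 10^0.48 = 3.02.
Fraction as HOCl = 1 / (1 + 3.02) = 0.2488.
OCl⁻ = (1 − 0.2488) × 5.37 ppm = 4.034 ppm.

4.03 ppm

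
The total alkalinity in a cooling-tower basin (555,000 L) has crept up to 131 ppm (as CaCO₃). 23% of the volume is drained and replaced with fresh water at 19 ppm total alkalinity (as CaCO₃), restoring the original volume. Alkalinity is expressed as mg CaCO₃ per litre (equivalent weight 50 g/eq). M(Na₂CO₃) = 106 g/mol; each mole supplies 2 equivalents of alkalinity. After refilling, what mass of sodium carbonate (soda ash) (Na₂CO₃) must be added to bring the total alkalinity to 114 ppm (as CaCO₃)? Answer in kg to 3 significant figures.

After draining 23% and refilling: 131 × 0.77 + 19 × 0.23 = 105.24 ppm.
Deficit to target: 114 − 105.24 = 8.76 mg/L.
As CaCO₃: 8.76 mg/L × 555,000 L = 4862 g; ÷ 50 g/eq ÷ 2 = 48.62 mol Na₂CO₃.
Mass: 48.62 × 106 = 5154 g.

5.15 kg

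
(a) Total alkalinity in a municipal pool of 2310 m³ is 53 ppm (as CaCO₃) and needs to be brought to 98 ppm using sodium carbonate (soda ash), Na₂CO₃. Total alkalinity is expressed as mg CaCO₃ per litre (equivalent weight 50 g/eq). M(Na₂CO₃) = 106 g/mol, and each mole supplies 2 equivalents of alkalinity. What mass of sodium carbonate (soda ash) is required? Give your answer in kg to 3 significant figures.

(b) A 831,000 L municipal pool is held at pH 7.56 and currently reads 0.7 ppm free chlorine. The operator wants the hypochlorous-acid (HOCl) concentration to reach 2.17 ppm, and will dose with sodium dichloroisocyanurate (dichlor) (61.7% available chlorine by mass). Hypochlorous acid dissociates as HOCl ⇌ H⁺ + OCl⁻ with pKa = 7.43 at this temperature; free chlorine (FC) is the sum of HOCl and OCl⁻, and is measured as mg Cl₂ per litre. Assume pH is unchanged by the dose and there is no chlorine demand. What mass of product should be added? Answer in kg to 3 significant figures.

(a) Volume: 2310 m³ = 2,310,000 L.
(a) Alkalinity to add: (98 − 53) = 45 mg/L as CaCO₃ × 2,310,000 L = 104,000 g as CaCO₃.
(a) Equivalents: 104,000 g ÷ 50 g/eq = 2079 eq.
(a) Each mole of Na₂CO₃ supplies 2 eq, so 2079 / 2 = 1040 mol.
(a) Mass: 1040 mol × 106 g/mol = 110,200 g.

(b) [OCl⁻]/[HOCl] = 10^(pH − pKa) = 10^(7.56 − 7.43) = 1.349; fraction as HOCl = 1/(1 + 1.349) = 0.4257.
(b) Free chlorine required for 2.17 ppm HOCl: 2.17 / 0.4257 = 5.097 ppm.
(b) FC to add: 5.097 − 0.7 = 4.397 mg/L as Cl₂.
(b) Cl₂ equivalent: 4.397 mg/L × 831,000 L = 3654 g.
(b) Product at 61.7% available Cl: 3654 / 0.617 = 5922 g.

(a) 110 kg; (b) 5.92 kg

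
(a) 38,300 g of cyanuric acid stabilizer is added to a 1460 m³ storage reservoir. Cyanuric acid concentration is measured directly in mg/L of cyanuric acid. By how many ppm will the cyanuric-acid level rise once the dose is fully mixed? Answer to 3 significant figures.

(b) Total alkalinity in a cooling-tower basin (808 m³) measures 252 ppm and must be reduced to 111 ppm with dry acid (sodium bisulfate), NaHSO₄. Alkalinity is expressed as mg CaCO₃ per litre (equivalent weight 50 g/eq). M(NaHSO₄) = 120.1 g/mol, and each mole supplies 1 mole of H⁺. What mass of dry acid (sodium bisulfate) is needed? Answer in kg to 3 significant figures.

(a) 26.2 ppm; (b) 274 kg

(a) Volume: 1460 m³ = 1,460,000 L.
(a) Rise: 38,300 g / 1,460,000 L × 1000 = 26.23 mg/L.

(b) Volume: 808 m³ = 808,000 L.
(b) Alkalinity to neutralize: (252 − 111) = 141 mg/L as CaCO₃ × 808,000 L = 113,900 g as CaCO₃.
(b) Equivalents of H⁺ required: 113,900 ÷ 50 g/eq = 2279 eq = 2279 mol NaHSO₄.
(b) Mass of NaHSO₄: 2279 × 120.1 = 273,700 g.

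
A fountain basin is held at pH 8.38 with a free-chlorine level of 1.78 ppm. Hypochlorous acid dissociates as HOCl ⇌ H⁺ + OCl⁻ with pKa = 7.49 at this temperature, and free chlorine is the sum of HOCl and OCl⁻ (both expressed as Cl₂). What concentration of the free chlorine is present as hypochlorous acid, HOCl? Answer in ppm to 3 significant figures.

[OCl⁻]/[HOCl] = 10^(pH − pKa) = 10^(8.38 − 7.49) = 10^0.89 = 7.762.
Fraction as HOCl = 1 / (1 + 7.762) = 0.1141.
HOCl = 0.1141 × 1.78 ppm = 0.2031 ppm.

0.203 ppm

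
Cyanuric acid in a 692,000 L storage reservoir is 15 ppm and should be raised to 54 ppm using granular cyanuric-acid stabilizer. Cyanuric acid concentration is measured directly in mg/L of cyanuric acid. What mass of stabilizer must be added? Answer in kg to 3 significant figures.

CYA to add: (54 − 15) = 39 mg/L × 692,000 L = 26,990 g cyanuric acid.

27.0 kg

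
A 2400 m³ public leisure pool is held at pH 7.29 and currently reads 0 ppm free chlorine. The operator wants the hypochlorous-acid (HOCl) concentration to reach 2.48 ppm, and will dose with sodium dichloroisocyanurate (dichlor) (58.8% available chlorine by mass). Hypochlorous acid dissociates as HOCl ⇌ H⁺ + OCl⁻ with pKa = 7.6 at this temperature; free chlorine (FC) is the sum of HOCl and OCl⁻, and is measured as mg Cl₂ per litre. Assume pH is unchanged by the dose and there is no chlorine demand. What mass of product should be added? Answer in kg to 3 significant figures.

Volume: 2400 m³ = 2,400,000 L.
[OCl⁻]/[HOCl] = 10^(pH − pKa) = 10^(7.29 − 7.6) = 0.4898; fraction as HOCl = 1/(1 + 0.4898) = 0.6712.
Free chlorine required for 2.48 ppm HOCl: 2.48 / 0.6712 = 3.695 ppm.
FC to add: 3.695 − 0 = 3.695 mg/L as Cl₂.
Cl₂ equivalent: 3.695 mg/L × 2,400,000 L = 8867 g.
Product at 58.8% available Cl: 8867 / 0.588 = 15,080 g.

15.1 kg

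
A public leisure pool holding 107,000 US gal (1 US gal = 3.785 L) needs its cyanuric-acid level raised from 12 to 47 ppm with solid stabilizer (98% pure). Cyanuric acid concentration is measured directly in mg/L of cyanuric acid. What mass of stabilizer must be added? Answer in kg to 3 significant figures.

Volume: 107,000 US gal × 3.785 L/gal = 404,995 L.
CYA to add: (47 − 12) = 35 mg/L × 404,995 L = 14,170 g cyanuric acid.
At 98% purity: 14,170 / 0.98 = 14,460 g product.

14.5 kg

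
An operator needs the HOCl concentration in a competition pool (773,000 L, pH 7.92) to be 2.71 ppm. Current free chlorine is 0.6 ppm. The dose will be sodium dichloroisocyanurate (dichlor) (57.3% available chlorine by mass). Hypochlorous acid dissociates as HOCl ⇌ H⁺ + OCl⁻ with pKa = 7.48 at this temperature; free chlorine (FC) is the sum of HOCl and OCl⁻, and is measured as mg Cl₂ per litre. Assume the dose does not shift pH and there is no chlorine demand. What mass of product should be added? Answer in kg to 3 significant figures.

12.9 kg

[OCl⁻]/[HOCl] = 10^(pH − pKa) = 10^(7.92 − 7.48) = 2.754; fraction as HOCl = 1/(1 + 2.754) = 0.2664.
Free chlorine required for 2.71 ppm HOCl: 2.71 / 0.2664 = 10.17 ppm.
FC to add: 10.17 − 0.6 = 9.574 mg/L as Cl₂.
Cl₂ equivalent: 9.574 mg/L × 773,000 L = 7401 g.
Product at 57.3% available Cl: 7401 / 0.573 = 12,920 g.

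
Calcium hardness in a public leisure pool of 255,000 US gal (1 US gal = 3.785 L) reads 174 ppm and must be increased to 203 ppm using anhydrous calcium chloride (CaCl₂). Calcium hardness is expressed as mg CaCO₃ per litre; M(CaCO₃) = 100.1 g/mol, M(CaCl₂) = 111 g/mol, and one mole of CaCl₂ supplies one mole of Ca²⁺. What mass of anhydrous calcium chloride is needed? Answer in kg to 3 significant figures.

31.0 kg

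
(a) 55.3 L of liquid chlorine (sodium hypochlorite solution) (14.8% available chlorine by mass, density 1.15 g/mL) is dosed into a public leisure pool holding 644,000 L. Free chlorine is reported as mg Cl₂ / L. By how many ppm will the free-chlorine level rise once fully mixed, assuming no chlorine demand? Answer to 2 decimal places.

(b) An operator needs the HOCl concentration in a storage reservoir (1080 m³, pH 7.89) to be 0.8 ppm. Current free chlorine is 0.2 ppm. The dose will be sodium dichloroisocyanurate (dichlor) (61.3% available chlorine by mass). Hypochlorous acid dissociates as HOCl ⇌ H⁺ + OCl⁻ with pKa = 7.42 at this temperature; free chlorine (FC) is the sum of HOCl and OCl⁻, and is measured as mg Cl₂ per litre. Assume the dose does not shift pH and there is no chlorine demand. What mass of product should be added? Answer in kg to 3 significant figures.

(a) 14.61 ppm; (b) 5.22 kg

(a) Mass of solution: 55.3 L × 1000 mL/L × 1.15 g/mL = 63,590 g.
(a) Available chlorine delivered: 63,590 g × 0.148 = 9412 g as Cl₂.
(a) Concentration rise: 9412 g / 644,000 L = 14.61 mg/L = 14.61 ppm.

(b) Volume: 1080 m³ = 1,080,000 L.
(b) [OCl⁻]/[HOCl] = 10^(pH − pKa) = 10^(7.89 − 7.42) = 2.951; fraction as HOCl = 1/(1 + 2.951) = 0.2531.
(b) Free chlorine required for 0.8 ppm HOCl: 0.8 / 0.2531 = 3.161 ppm.
(b) FC to add: 3.161 − 0.2 = 2.961 mg/L as Cl₂.
(b) Cl₂ equivalent: 2.961 mg/L × 1,080,000 L = 3198 g.
(b) Product at 61.3% available Cl: 3198 / 0.613 = 5217 g.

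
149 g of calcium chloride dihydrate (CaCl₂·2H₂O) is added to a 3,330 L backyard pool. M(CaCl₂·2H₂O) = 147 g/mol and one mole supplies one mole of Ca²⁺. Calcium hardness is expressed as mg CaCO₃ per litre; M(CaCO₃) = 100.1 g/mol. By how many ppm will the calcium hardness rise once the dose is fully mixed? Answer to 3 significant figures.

30.5 ppm

Moles of Ca²⁺: 149 g ÷ 147 g/mol = 1.014 mol.
As CaCO₃: 1.014 mol × 100.1 g/mol = 101.5 g.
Rise: 101.5 g / 3,330 L × 1000 = 30.47 mg/L.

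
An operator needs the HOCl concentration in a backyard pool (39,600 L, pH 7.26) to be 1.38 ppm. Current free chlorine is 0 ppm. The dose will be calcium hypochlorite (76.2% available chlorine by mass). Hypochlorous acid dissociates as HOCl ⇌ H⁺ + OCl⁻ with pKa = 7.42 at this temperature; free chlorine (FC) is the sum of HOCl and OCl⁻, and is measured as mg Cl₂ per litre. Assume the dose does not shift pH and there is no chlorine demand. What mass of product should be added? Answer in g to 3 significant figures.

121 g

[OCl⁻]/[HOCl] = 10^(pH − pKa) = 10^(7.26 − 7.42) = 0.6918; fraction as HOCl = 1/(1 + 0.6918) = 0.5911.
Free chlorine required for 1.38 ppm HOCl: 1.38 / 0.5911 = 2.335 ppm.
FC to add: 2.335 − 0 = 2.335 mg/L as Cl₂.
Cl₂ equivalent: 2.335 mg/L × 39,600 L = 92.46 g.
Product at 76.2% available Cl: 92.46 / 0.762 = 121.3 g.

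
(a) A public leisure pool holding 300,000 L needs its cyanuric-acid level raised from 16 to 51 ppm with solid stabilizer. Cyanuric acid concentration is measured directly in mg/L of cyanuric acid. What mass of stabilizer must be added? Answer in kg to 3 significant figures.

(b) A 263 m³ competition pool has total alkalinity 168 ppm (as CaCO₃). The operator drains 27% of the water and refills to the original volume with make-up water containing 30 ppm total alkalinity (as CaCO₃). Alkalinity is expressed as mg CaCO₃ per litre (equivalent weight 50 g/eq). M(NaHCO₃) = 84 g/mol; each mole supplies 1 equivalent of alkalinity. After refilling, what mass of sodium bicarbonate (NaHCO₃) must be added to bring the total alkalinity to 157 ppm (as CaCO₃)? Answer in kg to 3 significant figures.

(a) 10.5 kg; (b) 11.6 kg

(a) CYA to add: (51 − 16) = 35 mg/L × 300,000 L = 10,500 g cyanuric acid.

(b) Volume: 263 m³ = 263,000 L.
(b) After draining 27% and refilling: 168 × 0.73 + 30 × 0.27 = 130.74 ppm.
(b) Deficit to target: 157 − 130.74 = 26.26 mg/L.
(b) As CaCO₃: 26.26 mg/L × 263,000 L = 6906 g; ÷ 50 g/eq ÷ 1 = 138.1 mol NaHCO₃.
(b) Mass: 138.1 × 84 = 11,600 g.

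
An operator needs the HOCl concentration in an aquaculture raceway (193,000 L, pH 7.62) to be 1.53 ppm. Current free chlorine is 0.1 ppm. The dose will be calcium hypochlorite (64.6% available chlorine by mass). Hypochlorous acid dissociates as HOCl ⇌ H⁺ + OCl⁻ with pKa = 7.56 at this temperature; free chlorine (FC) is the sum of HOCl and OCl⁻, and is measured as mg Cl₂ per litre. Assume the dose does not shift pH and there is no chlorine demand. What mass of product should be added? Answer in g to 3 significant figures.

[OCl⁻]/[HOCl] = 10^(pH − pKa) = 10^(7.62 − 7.56) = 1.148; fraction as HOCl = 1/(1 + 1.148) = 0.4655.
Free chlorine required for 1.53 ppm HOCl: 1.53 / 0.4655 = 3.287 ppm.
FC to add: 3.287 − 0.1 = 3.187 mg/L as Cl₂.
Cl₂ equivalent: 3.187 mg/L × 193,000 L = 615 g.
Product at 64.6% available Cl: 615 / 0.646 = 952.1 g.

952 g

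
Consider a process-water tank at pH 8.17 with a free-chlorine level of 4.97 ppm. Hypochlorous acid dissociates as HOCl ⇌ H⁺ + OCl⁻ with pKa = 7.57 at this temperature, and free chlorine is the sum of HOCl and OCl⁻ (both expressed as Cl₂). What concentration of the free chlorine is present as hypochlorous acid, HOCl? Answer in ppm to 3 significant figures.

[OCl⁻]/[HOCl] = 10^(pH − pKa) = 10^(8.17 − 7.57) = 10^0.60 = 3.981.
Fraction as HOCl = 1 / (1 + 3.981) = 0.2008.
HOCl = 0.2008 × 4.97 ppm = 0.9978 ppm.

0.998 ppm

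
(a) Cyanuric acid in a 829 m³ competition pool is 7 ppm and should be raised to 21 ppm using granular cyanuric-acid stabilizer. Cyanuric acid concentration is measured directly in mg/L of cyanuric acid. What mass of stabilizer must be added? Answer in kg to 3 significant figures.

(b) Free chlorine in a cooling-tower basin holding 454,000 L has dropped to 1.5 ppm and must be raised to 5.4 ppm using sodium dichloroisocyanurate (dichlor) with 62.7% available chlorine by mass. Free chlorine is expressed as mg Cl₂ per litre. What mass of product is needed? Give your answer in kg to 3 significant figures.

(a) 11.6 kg; (b) 2.82 kg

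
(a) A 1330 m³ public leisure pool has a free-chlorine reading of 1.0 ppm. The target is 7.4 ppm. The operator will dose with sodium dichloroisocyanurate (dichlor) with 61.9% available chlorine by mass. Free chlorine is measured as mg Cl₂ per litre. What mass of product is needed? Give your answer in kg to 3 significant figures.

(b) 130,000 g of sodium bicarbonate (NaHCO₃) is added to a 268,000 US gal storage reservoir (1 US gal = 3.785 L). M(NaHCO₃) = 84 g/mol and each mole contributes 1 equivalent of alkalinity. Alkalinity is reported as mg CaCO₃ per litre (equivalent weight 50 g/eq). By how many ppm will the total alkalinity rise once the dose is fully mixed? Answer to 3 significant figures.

(a) Volume: 1330 m³ = 1,330,000 L.
(a) Chlorine deficit: 7.4 − 1.0 = 6.4 ppm = 6.4 mg/L as Cl₂.
(a) Cl₂ equivalent needed: 6.4 mg/L × 1,330,000 L = 8,512,000 mg = 8512 g.
(a) Product at 61.9% available chlorine: 8512 / 0.619 = 13,750 g.

(b) Volume: 268,000 US gal × 3.785 L/gal = 1,014,380 L.
(b) Moles of NaHCO₃: 130,000 g ÷ 84 g/mol = 1548 mol → 1548 eq of alkalinity.
(b) As CaCO₃: 1548 eq × 50 g/eq = 77,380 g.
(b) Rise: 77,380 g / 1,014,380 L × 1000 = 76.28 mg/L.

(a) 13.8 kg; (b) 76.3 ppm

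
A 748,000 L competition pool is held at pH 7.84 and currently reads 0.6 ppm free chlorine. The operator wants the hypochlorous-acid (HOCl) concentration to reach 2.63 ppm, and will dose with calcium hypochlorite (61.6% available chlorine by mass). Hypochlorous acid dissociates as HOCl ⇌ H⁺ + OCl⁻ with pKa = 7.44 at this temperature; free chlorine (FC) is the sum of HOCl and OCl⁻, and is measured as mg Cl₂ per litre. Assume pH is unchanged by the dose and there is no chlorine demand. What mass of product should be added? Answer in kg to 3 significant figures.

[OCl⁻]/[HOCl] = 10^(pH − pKa) = 10^(7.84 − 7.44) = 2.512; fraction as HOCl = 1/(1 + 2.512) = 0.2847.
Free chlorine required for 2.63 ppm HOCl: 2.63 / 0.2847 = 9.236 ppm.
FC to add: 9.236 − 0.6 = 8.636 mg/L as Cl₂.
Cl₂ equivalent: 8.636 mg/L × 748,000 L = 6460 g.
Product at 61.6% available Cl: 6460 / 0.616 = 10,490 g.

10.5 kg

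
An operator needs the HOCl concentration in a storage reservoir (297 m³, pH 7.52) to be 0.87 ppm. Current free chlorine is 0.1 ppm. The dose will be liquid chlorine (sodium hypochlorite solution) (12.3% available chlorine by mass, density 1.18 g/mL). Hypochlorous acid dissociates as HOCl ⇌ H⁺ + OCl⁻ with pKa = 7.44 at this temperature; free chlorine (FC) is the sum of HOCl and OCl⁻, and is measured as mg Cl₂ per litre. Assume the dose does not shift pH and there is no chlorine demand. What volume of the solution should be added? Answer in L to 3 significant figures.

Volume: 297 m³ = 297,000 L.
[OCl⁻]/[HOCl] = 10^(pH − pKa) = 10^(7.52 − 7.44) = 1.202; fraction as HOCl = 1/(1 + 1.202) = 0.4541.
Free chlorine required for 0.87 ppm HOCl: 0.87 / 0.4541 = 1.916 ppm.
FC to add: 1.916 − 0.1 = 1.816 mg/L as Cl₂.
Cl₂ equivalent: 1.816 mg/L × 297,000 L = 539.3 g.
Product at 12.3% available Cl: 539.3 / 0.123 = 4385 g.
Volume: 4385 g ÷ 1.18 g/mL = 3716 mL.

3.72 L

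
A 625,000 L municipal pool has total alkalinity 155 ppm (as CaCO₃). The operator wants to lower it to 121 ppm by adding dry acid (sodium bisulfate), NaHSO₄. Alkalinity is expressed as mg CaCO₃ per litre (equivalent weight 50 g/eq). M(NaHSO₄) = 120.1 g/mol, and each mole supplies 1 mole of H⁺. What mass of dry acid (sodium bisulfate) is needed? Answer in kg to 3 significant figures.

Alkalinity to neutralize: (155 − 121) = 34 mg/L as CaCO₃ × 625,000 L = 21,250 g as CaCO₃.
Equivalents of H⁺ required: 21,250 ÷ 50 g/eq = 425 eq = 425 mol NaHSO₄.
Mass of NaHSO₄: 425 × 120.1 = 51,040 g.

51.0 kg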